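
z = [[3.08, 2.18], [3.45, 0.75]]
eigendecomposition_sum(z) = [[3.40, 1.79], [2.83, 1.49]] + [[-0.32, 0.39], [0.62, -0.74]]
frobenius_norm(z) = 5.17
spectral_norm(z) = 5.06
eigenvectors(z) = [[0.77, -0.47], [0.64, 0.89]]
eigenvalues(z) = [4.89, -1.06]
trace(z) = 3.83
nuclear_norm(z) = 6.09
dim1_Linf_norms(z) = [3.08, 3.45]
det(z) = -5.21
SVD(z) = [[-0.73, -0.68],[-0.68, 0.73]] @ diag([5.064082851419183, 1.029011600499317]) @ [[-0.91,-0.42], [0.42,-0.91]]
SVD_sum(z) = [[3.37, 1.54], [3.14, 1.44]] + [[-0.29, 0.64], [0.31, -0.69]]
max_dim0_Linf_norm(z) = 3.45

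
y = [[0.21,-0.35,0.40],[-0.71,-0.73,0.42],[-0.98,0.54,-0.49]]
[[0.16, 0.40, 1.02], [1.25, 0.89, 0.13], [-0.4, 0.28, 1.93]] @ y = [[-1.25, 0.20, -0.27], [-0.50, -1.02, 0.81], [-2.17, 0.98, -0.99]]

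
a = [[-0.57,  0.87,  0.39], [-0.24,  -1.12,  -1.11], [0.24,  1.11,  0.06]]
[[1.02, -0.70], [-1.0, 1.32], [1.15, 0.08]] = a@[[-0.22, 0.4], [1.09, 0.06], [-0.15, -1.34]]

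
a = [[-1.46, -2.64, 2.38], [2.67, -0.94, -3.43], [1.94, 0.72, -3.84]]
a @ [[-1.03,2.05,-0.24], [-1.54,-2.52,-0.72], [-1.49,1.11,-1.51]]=[[2.02, 6.30, -1.34], [3.81, 4.03, 5.22], [2.61, -2.1, 4.81]]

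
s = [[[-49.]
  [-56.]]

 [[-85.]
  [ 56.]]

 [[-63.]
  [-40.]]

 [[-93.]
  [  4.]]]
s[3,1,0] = 4.0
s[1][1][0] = 56.0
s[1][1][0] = 56.0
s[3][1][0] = 4.0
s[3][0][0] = -93.0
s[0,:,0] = [-49.0, -56.0]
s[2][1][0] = -40.0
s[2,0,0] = -63.0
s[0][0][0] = -49.0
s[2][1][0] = -40.0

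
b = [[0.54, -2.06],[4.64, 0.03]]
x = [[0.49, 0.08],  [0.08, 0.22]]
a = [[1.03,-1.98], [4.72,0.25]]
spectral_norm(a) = 4.84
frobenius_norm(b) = 5.11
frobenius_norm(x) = 0.55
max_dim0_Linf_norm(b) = 4.64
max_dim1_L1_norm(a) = 4.97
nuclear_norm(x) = 0.71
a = b + x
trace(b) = 0.57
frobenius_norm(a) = 5.23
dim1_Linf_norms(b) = [2.06, 4.64]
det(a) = 9.60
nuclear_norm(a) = 6.82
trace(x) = 0.71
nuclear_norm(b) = 6.72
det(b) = 9.57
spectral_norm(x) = 0.51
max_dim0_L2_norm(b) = 4.67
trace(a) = 1.28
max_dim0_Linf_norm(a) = 4.72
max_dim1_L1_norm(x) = 0.57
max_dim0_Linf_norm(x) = 0.49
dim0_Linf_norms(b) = [4.64, 2.06]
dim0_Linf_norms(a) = [4.72, 1.98]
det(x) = 0.10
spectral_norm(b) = 4.68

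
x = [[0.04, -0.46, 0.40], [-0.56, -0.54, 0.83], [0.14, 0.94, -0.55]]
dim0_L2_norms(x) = [0.58, 1.18, 1.07]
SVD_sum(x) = [[-0.16,-0.4,0.37], [-0.3,-0.76,0.7], [0.30,0.75,-0.69]] + [[0.12, -0.10, -0.06], [-0.26, 0.22, 0.12], [-0.20, 0.17, 0.09]] + [[0.08, 0.05, 0.08],[0.00, 0.00, 0.0],[0.04, 0.03, 0.05]]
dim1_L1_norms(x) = [0.9, 1.93, 1.63]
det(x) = -0.11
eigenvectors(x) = [[0.35,0.44,-0.14], [0.68,0.51,0.71], [-0.65,0.74,0.69]]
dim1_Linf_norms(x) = [0.46, 0.83, 0.94]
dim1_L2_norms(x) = [0.61, 1.14, 1.1]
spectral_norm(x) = 1.62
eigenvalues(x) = [-1.61, 0.18, 0.38]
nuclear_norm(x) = 2.25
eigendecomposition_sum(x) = [[-0.16, -0.39, 0.37], [-0.32, -0.77, 0.72], [0.30, 0.73, -0.68]] + [[0.13, -0.02, 0.05], [0.14, -0.02, 0.05], [0.21, -0.03, 0.08]] + [[0.08,-0.05,-0.01], [-0.38,0.25,0.06], [-0.37,0.24,0.06]]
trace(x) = -1.05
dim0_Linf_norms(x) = [0.56, 0.94, 0.83]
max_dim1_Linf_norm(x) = 0.94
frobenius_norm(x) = 1.69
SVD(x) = [[0.35, -0.35, 0.87], [0.67, 0.74, 0.03], [-0.66, 0.57, 0.5]] @ diag([1.6174519858213976, 0.48663201082063956, 0.1415569129611075]) @ [[-0.28, -0.70, 0.65], [-0.72, 0.6, 0.34], [0.63, 0.38, 0.68]]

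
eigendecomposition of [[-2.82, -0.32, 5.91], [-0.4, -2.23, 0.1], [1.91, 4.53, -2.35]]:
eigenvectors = [[0.85, 0.89, -0.92], [0.09, -0.13, 0.32], [-0.51, 0.44, -0.24]]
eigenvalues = [-6.39, 0.16, -1.17]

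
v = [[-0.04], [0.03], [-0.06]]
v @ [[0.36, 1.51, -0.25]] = [[-0.01, -0.06, 0.01], [0.01, 0.05, -0.01], [-0.02, -0.09, 0.02]]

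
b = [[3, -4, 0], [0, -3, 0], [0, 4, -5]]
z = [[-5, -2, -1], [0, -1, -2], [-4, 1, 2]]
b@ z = [[-15, -2, 5], [0, 3, 6], [20, -9, -18]]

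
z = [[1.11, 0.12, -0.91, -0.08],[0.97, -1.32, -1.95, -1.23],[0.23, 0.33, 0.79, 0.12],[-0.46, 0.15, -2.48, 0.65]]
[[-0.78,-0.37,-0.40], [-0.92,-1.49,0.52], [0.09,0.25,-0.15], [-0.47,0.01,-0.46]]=z@[[-0.5, -0.33, -0.17], [0.04, 0.74, -0.65], [0.26, 0.10, 0.15], [-0.10, -0.0, -0.1]]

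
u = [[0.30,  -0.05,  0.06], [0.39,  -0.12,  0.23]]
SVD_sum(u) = [[0.27, -0.07, 0.12], [0.41, -0.11, 0.19]] + [[0.03, 0.02, -0.06],[-0.02, -0.01, 0.04]]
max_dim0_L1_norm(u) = 0.69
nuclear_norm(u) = 0.64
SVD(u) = [[-0.54, -0.84], [-0.84, 0.54]] @ diag([0.5547971401431671, 0.08775040335498689]) @ [[-0.88, 0.23, -0.41],[-0.46, -0.26, 0.85]]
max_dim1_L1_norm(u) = 0.74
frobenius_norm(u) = 0.56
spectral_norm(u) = 0.55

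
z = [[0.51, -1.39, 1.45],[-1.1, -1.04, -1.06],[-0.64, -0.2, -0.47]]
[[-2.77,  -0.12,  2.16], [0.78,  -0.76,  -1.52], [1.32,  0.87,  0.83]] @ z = [[-2.66, 3.54, -4.90], [2.21, 0.01, 2.65], [-0.82, -2.91, 0.6]]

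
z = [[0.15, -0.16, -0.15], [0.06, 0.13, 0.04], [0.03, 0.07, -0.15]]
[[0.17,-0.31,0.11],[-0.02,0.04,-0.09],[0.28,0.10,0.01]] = z @[[-0.12, -1.34, -0.17], [0.44, 1.09, -0.5], [-1.70, -0.41, -0.36]]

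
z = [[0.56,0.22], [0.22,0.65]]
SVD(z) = [[-0.63, -0.77], [-0.77, 0.63]] @ diag([0.8295551157288562, 0.38044488427114376]) @ [[-0.63, -0.77], [-0.77, 0.63]]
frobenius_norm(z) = 0.91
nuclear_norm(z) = 1.21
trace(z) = 1.21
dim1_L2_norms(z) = [0.6, 0.69]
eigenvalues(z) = [0.38, 0.83]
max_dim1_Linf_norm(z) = 0.65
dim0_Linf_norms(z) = [0.56, 0.65]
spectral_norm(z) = 0.83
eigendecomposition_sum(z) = [[0.23, -0.19], [-0.19, 0.15]] + [[0.33, 0.41],  [0.41, 0.50]]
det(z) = 0.32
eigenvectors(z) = [[-0.77,-0.63], [0.63,-0.77]]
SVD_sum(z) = [[0.33,  0.41], [0.41,  0.5]] + [[0.23,-0.19], [-0.19,0.15]]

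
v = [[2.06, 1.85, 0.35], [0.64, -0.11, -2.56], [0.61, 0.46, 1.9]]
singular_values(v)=[3.33, 2.78, 0.33]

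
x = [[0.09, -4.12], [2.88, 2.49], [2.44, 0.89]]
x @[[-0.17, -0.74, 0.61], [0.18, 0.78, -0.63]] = [[-0.76, -3.28, 2.65], [-0.04, -0.19, 0.19], [-0.25, -1.11, 0.93]]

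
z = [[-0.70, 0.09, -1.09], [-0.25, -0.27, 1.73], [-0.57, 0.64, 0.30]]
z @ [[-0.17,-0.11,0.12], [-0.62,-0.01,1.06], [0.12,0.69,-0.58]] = [[-0.07, -0.68, 0.64], [0.42, 1.22, -1.32], [-0.26, 0.26, 0.44]]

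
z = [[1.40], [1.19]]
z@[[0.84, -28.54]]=[[1.18,-39.96], [1.0,-33.96]]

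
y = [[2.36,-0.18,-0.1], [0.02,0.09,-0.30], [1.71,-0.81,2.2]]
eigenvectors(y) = [[-0.01-0.21j, -0.01+0.21j, (-0.08+0j)], [0.13-0.02j, (0.13+0.02j), (-0.95+0j)], [-0.97+0.00j, (-0.97-0j), (-0.29+0j)]]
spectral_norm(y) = 3.35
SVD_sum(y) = [[1.58,-0.44,1.01],[-0.13,0.04,-0.08],[2.25,-0.63,1.43]] + [[0.78, 0.26, -1.11], [0.15, 0.05, -0.22], [-0.54, -0.18, 0.77]] + [[-0.0,-0.0,-0.0],[0.0,0.00,0.0],[0.0,0.00,0.0]]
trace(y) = 4.65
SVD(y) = [[-0.57, -0.81, -0.10], [0.05, -0.16, 0.99], [-0.82, 0.56, 0.13]] @ diag([3.353320244903833, 1.69880533284198, 0.0019432513332114018]) @ [[-0.82, 0.23, -0.52],[-0.57, -0.19, 0.80],[0.08, 0.95, 0.29]]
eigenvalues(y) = [(2.32+0.35j), (2.32-0.35j), 0j]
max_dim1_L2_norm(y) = 2.9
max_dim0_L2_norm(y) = 2.91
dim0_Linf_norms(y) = [2.36, 0.81, 2.2]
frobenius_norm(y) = 3.76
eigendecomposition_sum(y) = [[(1.18+0.13j),-0.09-0.08j,-0.05+0.24j], [(0.01+0.73j),0.04-0.06j,-0.15-0.01j], [(0.86-5.41j),-0.41+0.40j,(1.1+0.29j)]] + [[(1.18-0.13j), (-0.09+0.08j), -0.05-0.24j], [0.01-0.73j, (0.04+0.06j), (-0.15+0.01j)], [0.86+5.41j, (-0.41-0.4j), 1.10-0.29j]] + [[(-0+0j), -0j, -0j], [(-0+0j), -0j, -0j], [(-0+0j), -0j, 0.00-0.00j]]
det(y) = 0.01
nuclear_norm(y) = 5.05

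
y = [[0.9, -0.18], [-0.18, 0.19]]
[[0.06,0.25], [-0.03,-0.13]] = y @ [[0.04, 0.18], [-0.12, -0.49]]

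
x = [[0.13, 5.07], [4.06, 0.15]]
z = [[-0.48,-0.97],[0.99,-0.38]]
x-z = [[0.61, 6.04],[3.07, 0.53]]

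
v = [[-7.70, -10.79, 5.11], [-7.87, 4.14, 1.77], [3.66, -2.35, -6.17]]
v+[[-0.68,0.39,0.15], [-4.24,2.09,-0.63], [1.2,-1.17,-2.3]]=[[-8.38, -10.40, 5.26], [-12.11, 6.23, 1.14], [4.86, -3.52, -8.47]]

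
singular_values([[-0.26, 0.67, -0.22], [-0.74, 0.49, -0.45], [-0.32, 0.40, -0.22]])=[1.32, 0.35, 0.0]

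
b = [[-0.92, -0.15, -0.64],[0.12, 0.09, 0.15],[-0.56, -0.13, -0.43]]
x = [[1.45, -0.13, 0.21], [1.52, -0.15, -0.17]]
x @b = [[-1.47, -0.26, -1.04], [-1.32, -0.22, -0.92]]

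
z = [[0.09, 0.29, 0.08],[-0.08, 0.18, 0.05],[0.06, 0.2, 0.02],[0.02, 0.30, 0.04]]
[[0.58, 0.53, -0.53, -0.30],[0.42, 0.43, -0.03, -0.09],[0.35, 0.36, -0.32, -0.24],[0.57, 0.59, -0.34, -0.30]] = z @ [[-0.46,-0.74,-2.21,-0.67], [1.75,2.02,-0.82,-1.06], [1.45,0.08,-1.13,0.85]]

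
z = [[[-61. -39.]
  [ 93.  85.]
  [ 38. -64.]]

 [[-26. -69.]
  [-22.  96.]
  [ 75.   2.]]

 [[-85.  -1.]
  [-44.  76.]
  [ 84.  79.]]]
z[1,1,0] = -22.0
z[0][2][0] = 38.0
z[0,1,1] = 85.0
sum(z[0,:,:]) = 52.0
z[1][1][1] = 96.0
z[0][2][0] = 38.0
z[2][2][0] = 84.0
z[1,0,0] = -26.0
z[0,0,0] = -61.0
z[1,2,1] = 2.0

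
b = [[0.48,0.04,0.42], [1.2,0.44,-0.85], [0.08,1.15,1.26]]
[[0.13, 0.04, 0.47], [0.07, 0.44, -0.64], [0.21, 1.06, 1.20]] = b @[[0.15, 0.02, 0.14], [0.02, 0.93, -0.01], [0.14, -0.01, 0.95]]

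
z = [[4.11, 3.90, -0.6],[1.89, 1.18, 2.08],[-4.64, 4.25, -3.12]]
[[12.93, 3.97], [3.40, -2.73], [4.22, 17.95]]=z @[[1.24, -1.11], [1.92, 1.97], [-0.58, -1.42]]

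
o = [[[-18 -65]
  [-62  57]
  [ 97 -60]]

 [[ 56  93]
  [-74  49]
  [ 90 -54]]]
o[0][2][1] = -60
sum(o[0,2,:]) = 37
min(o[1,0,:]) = 56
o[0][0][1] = -65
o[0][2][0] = 97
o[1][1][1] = 49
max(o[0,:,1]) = 57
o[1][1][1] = 49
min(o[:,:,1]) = -65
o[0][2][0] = 97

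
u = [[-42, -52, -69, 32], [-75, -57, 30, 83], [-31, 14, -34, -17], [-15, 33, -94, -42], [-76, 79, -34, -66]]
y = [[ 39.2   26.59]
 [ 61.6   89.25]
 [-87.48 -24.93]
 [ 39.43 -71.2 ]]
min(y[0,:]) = 26.59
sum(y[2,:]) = -112.41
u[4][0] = -76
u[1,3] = 83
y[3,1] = -71.2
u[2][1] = 14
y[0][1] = 26.59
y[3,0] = 39.43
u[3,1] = 33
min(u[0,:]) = -69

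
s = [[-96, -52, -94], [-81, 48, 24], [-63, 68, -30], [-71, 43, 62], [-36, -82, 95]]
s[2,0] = -63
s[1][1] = 48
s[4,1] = -82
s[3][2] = 62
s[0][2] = -94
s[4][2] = 95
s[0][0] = -96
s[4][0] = -36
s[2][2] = -30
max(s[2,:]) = 68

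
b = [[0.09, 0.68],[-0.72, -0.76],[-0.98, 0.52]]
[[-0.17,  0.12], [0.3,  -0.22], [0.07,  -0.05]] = b @[[-0.19, 0.14], [-0.22, 0.16]]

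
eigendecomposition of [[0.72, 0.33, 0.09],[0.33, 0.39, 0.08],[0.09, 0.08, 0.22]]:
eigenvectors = [[-0.84, -0.42, 0.35], [-0.52, 0.42, -0.74], [-0.16, 0.81, 0.57]]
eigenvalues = [0.94, 0.22, 0.17]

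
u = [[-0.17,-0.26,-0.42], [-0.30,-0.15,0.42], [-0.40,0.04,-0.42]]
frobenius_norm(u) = 0.95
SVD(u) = [[-0.63,-0.13,-0.77], [0.34,-0.93,-0.12], [-0.70,-0.33,0.63]] @ diag([0.7609129957916094, 0.5045215847278528, 0.2574284043751469]) @ [[0.38,0.11,0.92], [0.86,0.32,-0.39], [-0.34,0.94,0.02]]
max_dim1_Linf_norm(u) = 0.42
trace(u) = -0.74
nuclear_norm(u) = 1.52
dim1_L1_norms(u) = [0.85, 0.87, 0.86]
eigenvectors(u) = [[-0.63, 0.47, -0.09], [0.68, -0.37, -0.87], [0.36, 0.80, 0.48]]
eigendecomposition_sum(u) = [[0.17, -0.1, -0.14], [-0.18, 0.10, 0.15], [-0.09, 0.06, 0.08]] + [[-0.30, -0.13, -0.28], [0.23, 0.1, 0.22], [-0.50, -0.21, -0.48]] + [[-0.04, -0.04, 0.01], [-0.35, -0.35, 0.05], [0.20, 0.2, -0.03]]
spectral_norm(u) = 0.76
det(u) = 0.10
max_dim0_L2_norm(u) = 0.73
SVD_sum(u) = [[-0.18, -0.05, -0.44],[0.1, 0.03, 0.24],[-0.20, -0.06, -0.49]] + [[-0.06, -0.02, 0.03], [-0.41, -0.15, 0.18], [-0.15, -0.05, 0.07]] + [[0.07,-0.19,-0.00], [0.01,-0.03,-0.0], [-0.05,0.15,0.00]]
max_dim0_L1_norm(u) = 1.26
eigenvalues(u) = [0.35, -0.68, -0.42]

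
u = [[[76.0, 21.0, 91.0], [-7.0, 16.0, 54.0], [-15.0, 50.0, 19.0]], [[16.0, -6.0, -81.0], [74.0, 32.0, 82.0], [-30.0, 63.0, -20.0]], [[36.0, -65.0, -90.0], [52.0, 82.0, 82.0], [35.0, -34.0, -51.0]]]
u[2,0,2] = -90.0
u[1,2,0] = -30.0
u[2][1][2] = 82.0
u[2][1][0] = 52.0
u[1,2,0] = -30.0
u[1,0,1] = -6.0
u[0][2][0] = -15.0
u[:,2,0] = [-15.0, -30.0, 35.0]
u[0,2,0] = -15.0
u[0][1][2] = 54.0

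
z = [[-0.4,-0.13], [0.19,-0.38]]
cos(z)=[[0.93, -0.05], [0.07, 0.94]]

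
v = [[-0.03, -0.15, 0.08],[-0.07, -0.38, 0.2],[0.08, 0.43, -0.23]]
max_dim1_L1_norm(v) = 0.74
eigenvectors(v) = [[-0.25,-0.87,-0.75],[-0.64,-0.1,0.41],[0.73,-0.49,0.51]]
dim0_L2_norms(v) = [0.11, 0.59, 0.32]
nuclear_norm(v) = 0.68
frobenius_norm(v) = 0.68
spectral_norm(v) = 0.68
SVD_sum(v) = [[-0.03, -0.15, 0.08], [-0.07, -0.38, 0.20], [0.08, 0.43, -0.23]] + [[-0.0, 0.00, 0.0], [0.00, -0.0, -0.0], [0.00, -0.0, -0.0]] + [[-0.00,-0.0,-0.00], [-0.00,-0.0,-0.0], [-0.0,-0.00,-0.0]]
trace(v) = -0.64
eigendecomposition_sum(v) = [[-0.03, -0.15, 0.08], [-0.07, -0.38, 0.2], [0.08, 0.43, -0.23]] + [[-0.0,-0.0,-0.0], [-0.0,-0.00,-0.00], [-0.0,-0.0,-0.00]] + [[-0.0, 0.00, 0.0], [0.0, -0.0, -0.0], [0.00, -0.0, -0.0]]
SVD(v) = [[-0.25, 0.64, 0.72],  [-0.64, -0.67, 0.37],  [0.73, -0.37, 0.58]] @ diag([0.6806546884825883, 0.002430137165513631, 0.0018136923740575993]) @ [[0.16,  0.87,  -0.46], [-0.66,  0.44,  0.60], [-0.73,  -0.21,  -0.65]]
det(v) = -0.00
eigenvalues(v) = [-0.64, -0.0, -0.0]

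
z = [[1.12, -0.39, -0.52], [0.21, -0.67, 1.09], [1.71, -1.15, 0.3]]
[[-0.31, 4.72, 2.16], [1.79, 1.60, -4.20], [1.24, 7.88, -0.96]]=z @ [[0.13, 3.60, 0.7], [-0.55, -1.54, 0.99], [1.28, -0.17, -3.38]]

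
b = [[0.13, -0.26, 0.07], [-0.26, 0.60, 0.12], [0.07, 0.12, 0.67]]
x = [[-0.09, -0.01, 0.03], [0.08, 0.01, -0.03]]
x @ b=[[-0.01, 0.02, 0.01],[0.01, -0.02, -0.01]]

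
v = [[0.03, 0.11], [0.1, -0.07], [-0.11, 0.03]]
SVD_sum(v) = [[-0.03, 0.02], [0.10, -0.07], [-0.09, 0.06]] + [[0.06, 0.09], [-0.0, -0.00], [-0.02, -0.03]]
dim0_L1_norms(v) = [0.24, 0.21]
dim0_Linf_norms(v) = [0.11, 0.11]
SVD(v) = [[0.23,0.94], [-0.73,-0.0], [0.64,-0.34]] @ diag([0.16703293088490068, 0.11401754250991382]) @ [[-0.82, 0.57], [0.57, 0.82]]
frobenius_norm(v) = 0.20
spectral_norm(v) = 0.17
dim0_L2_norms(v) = [0.15, 0.13]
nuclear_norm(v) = 0.28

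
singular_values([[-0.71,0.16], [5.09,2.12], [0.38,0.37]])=[5.57, 0.46]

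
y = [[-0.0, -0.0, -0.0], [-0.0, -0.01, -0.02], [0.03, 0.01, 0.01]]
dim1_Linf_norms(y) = [0.0, 0.02, 0.03]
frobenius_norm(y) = 0.04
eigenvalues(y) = [(-0+0.01j), (-0-0.01j), (-0+0j)]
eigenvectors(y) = [[0j,0.00-0.00j,0.15+0.00j], [0.82+0.00j,0.82-0.00j,(-0.88+0j)], [(-0.41-0.41j),(-0.41+0.41j),0.44+0.00j]]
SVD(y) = [[0.0, 0.0, 1.0], [-0.38, 0.92, 0.00], [0.92, 0.38, 0.0]] @ diag([0.034989485116416454, 0.019383909081711854, 0.0]) @ [[0.79, 0.37, 0.48], [0.59, -0.28, -0.76], [0.15, -0.88, 0.44]]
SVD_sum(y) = [[0.0, 0.0, 0.0], [-0.01, -0.00, -0.01], [0.03, 0.01, 0.02]] + [[0.0, 0.00, 0.00], [0.01, -0.0, -0.01], [0.0, -0.00, -0.01]] + [[0.00,-0.0,0.00],[0.0,0.00,0.0],[0.0,0.00,0.0]]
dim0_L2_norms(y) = [0.03, 0.01, 0.02]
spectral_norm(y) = 0.03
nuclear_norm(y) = 0.05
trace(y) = 0.00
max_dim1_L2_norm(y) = 0.03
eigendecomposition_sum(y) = [[(-0+0j), -0.00+0.00j, -0.00+0.00j], [-0.00+0.03j, (-0.01+0j), (-0.01+0j)], [(0.02-0.01j), (0.01+0j), (0.01+0j)]] + [[0.00-0.00j, 0.00-0.00j, 0.00-0.00j], [(-0-0.03j), -0.01-0.01j, (-0.01+0j)], [0.02+0.02j, 0.01+0.00j, (0.01-0.01j)]] + [[-0.00+0.00j, (-0+0j), (-0+0j)], [0.00-0.00j, (-0+0j), (-0+0j)], [(-0+0j), (-0+0j), (-0+0j)]]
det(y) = 0.00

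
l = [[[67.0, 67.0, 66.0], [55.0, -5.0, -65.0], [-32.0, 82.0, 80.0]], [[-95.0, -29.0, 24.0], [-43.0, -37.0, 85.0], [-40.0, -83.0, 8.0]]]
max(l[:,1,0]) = 55.0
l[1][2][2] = 8.0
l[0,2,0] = -32.0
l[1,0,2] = 24.0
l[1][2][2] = 8.0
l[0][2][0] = -32.0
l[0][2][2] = 80.0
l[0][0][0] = 67.0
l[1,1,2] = 85.0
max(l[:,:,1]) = 82.0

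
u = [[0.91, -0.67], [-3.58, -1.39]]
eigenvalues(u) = [1.69, -2.17]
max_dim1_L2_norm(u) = 3.84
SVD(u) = [[-0.17, 0.99], [0.99, 0.17]] @ diag([3.8908822013032696, 0.9415602453276259]) @ [[-0.95, -0.32], [0.32, -0.95]]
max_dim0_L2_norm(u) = 3.69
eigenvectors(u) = [[0.65, 0.21], [-0.76, 0.98]]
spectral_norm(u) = 3.89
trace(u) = -0.48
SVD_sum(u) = [[0.61, 0.21], [-3.63, -1.24]] + [[0.3, -0.88], [0.05, -0.15]]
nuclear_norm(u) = 4.83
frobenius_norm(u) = 4.00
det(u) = -3.66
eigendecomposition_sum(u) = [[1.35, -0.29],[-1.57, 0.34]] + [[-0.44,-0.38], [-2.01,-1.73]]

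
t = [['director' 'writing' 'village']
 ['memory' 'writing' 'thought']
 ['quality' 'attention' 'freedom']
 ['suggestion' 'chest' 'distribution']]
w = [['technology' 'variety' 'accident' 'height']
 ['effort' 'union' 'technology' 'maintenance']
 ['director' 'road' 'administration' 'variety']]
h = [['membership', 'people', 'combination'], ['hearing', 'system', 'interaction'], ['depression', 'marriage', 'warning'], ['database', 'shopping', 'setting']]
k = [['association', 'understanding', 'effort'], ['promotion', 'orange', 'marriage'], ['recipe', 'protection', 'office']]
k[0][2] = 'effort'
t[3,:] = ['suggestion', 'chest', 'distribution']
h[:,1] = ['people', 'system', 'marriage', 'shopping']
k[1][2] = 'marriage'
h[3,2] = 'setting'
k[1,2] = 'marriage'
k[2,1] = 'protection'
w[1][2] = 'technology'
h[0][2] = 'combination'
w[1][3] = 'maintenance'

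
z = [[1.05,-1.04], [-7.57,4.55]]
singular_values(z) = [8.95, 0.35]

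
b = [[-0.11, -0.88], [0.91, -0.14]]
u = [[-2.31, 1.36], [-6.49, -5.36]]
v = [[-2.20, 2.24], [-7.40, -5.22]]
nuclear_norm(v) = 12.16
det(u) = 21.21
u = b + v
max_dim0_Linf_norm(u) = 6.49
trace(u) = -7.67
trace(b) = -0.25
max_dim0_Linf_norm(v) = 7.4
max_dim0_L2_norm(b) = 0.92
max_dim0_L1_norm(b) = 1.02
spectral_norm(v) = 9.07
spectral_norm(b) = 0.92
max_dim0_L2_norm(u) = 6.89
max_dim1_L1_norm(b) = 1.05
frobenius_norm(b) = 1.28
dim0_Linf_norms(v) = [7.4, 5.22]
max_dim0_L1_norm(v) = 9.6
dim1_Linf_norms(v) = [2.24, 7.4]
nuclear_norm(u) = 10.98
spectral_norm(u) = 8.47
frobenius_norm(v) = 9.58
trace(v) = -7.42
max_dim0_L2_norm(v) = 7.72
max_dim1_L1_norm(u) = 11.85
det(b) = 0.82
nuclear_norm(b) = 1.81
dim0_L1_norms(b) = [1.02, 1.02]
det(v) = 28.06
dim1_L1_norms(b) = [0.99, 1.05]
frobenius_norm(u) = 8.83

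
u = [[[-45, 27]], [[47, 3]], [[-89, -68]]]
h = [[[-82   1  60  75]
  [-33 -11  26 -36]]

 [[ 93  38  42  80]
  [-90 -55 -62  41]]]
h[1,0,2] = 42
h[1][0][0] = 93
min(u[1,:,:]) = 3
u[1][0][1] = 3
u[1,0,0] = 47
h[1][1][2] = -62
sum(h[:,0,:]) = 307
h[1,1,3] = 41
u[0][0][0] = -45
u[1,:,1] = [3]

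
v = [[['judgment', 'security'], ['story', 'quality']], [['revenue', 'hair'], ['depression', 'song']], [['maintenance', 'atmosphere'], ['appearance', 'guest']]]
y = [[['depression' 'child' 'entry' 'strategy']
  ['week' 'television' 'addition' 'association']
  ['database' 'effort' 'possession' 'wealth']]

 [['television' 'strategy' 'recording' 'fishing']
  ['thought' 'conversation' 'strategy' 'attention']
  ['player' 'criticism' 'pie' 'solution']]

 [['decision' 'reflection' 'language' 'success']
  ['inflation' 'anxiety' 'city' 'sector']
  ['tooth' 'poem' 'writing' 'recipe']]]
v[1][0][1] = 'hair'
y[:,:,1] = [['child', 'television', 'effort'], ['strategy', 'conversation', 'criticism'], ['reflection', 'anxiety', 'poem']]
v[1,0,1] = 'hair'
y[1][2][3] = 'solution'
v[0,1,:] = ['story', 'quality']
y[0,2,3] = 'wealth'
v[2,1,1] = 'guest'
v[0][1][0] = 'story'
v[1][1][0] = 'depression'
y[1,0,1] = 'strategy'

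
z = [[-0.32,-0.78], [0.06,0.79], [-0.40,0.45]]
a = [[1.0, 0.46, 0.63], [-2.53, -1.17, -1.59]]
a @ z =[[-0.54, -0.13], [1.38, 0.33]]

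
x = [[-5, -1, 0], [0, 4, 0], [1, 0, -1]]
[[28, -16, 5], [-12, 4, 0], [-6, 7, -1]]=x@[[-5, 3, -1], [-3, 1, 0], [1, -4, 0]]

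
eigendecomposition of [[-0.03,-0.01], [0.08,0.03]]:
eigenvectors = [[-0.45, 0.24], [0.89, -0.97]]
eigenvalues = [-0.01, 0.01]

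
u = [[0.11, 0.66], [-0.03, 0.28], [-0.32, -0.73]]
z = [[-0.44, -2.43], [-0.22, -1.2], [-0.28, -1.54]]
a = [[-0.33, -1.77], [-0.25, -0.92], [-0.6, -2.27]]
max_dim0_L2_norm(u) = 1.02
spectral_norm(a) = 3.11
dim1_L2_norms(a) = [1.8, 0.95, 2.35]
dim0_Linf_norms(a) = [0.6, 2.27]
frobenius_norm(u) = 1.08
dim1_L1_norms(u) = [0.77, 0.31, 1.05]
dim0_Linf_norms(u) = [0.32, 0.73]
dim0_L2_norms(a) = [0.73, 3.02]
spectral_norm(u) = 1.06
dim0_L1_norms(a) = [1.18, 4.96]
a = u + z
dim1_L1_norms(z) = [2.87, 1.42, 1.82]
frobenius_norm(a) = 3.11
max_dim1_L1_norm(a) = 2.87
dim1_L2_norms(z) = [2.47, 1.22, 1.57]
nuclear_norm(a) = 3.22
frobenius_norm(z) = 3.17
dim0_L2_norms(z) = [0.57, 3.12]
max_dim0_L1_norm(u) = 1.67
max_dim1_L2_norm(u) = 0.8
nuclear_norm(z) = 3.17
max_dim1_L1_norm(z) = 2.87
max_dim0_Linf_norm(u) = 0.73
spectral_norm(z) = 3.17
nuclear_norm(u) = 1.23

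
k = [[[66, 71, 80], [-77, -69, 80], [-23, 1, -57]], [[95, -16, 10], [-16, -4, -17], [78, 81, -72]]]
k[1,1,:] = [-16, -4, -17]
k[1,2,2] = -72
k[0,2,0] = -23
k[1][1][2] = -17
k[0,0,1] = 71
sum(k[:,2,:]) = 8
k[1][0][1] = -16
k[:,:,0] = [[66, -77, -23], [95, -16, 78]]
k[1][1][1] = -4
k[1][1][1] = -4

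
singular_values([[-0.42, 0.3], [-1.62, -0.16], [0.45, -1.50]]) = [1.82, 1.43]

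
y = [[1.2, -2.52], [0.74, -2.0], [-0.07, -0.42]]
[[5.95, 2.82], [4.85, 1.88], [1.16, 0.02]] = y @ [[-0.61, 1.68], [-2.65, -0.32]]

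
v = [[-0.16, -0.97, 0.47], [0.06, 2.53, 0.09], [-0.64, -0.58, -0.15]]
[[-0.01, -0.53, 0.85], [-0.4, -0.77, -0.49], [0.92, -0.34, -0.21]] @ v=[[-0.57, -1.82, -0.18], [0.33, -1.28, -0.18], [-0.03, -1.63, 0.43]]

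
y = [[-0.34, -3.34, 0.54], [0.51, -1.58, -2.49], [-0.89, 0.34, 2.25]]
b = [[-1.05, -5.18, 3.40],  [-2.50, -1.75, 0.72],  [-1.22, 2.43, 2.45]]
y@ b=[[8.05, 8.92, -2.24], [6.45, -5.93, -5.50], [-2.66, 9.48, 2.73]]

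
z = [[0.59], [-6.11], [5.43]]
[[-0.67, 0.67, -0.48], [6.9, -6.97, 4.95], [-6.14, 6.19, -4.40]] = z@[[-1.13, 1.14, -0.81]]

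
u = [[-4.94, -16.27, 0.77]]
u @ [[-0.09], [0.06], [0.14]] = [[-0.42]]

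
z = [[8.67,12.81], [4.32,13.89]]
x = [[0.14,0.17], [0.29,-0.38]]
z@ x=[[4.93, -3.39], [4.63, -4.54]]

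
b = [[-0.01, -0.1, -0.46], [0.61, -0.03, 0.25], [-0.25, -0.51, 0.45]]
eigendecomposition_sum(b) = [[-0.12+0.14j, -0.13-0.10j, (-0.1+0.07j)], [0.27+0.06j, (-0.04+0.24j), 0.16+0.08j], [(0.06+0.15j), -0.13+0.06j, 0.01+0.11j]] + [[(-0.12-0.14j), -0.13+0.10j, -0.10-0.07j], [0.27-0.06j, -0.04-0.24j, (0.16-0.08j)], [(0.06-0.15j), (-0.13-0.06j), (0.01-0.11j)]] + [[0.23+0.00j,  0.16-0.00j,  (-0.27+0j)], [0.07+0.00j,  0.04-0.00j,  (-0.08+0j)], [-0.36-0.00j,  (-0.25+0j),  (0.43-0j)]]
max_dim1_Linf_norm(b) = 0.61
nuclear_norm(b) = 1.80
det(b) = 0.18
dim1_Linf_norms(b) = [0.46, 0.61, 0.51]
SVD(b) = [[-0.42,0.25,0.87], [0.18,-0.92,0.35], [0.89,0.30,0.35]] @ diag([0.7702754514531938, 0.6893348765525205, 0.3373324129948083]) @ [[-0.14, -0.54, 0.83], [-0.93, -0.22, -0.3], [0.34, -0.81, -0.47]]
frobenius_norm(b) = 1.09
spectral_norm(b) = 0.77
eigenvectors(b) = [[(0.23-0.44j), 0.23+0.44j, -0.52+0.00j], [(-0.75+0j), (-0.75-0j), -0.15+0.00j], [-0.23-0.38j, (-0.23+0.38j), (0.84+0j)]]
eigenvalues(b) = [(-0.14+0.49j), (-0.14-0.49j), (0.7+0j)]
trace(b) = 0.41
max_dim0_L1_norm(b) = 1.16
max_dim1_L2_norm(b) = 0.72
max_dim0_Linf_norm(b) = 0.61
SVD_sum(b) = [[0.05, 0.18, -0.27], [-0.02, -0.07, 0.11], [-0.1, -0.37, 0.57]] + [[-0.16, -0.04, -0.05],[0.59, 0.14, 0.19],[-0.19, -0.05, -0.06]] + [[0.10, -0.24, -0.14], [0.04, -0.10, -0.05], [0.04, -0.09, -0.05]]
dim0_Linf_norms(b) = [0.61, 0.51, 0.46]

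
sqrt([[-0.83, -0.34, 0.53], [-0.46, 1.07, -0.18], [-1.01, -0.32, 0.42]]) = [[-0.82, -0.27, 0.89], [-0.71, 0.97, 0.18], [-1.91, -0.34, 1.48]]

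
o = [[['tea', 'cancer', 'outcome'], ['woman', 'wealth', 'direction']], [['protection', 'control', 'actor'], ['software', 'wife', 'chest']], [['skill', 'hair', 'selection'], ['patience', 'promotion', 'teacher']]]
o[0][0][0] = 'tea'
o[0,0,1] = 'cancer'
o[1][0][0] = 'protection'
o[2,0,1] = 'hair'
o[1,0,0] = 'protection'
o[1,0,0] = 'protection'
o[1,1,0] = 'software'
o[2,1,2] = 'teacher'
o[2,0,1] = 'hair'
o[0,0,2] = 'outcome'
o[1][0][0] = 'protection'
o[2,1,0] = 'patience'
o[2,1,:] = ['patience', 'promotion', 'teacher']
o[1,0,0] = 'protection'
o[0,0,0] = 'tea'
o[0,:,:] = [['tea', 'cancer', 'outcome'], ['woman', 'wealth', 'direction']]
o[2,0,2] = 'selection'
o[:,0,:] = [['tea', 'cancer', 'outcome'], ['protection', 'control', 'actor'], ['skill', 'hair', 'selection']]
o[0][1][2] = 'direction'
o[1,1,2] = 'chest'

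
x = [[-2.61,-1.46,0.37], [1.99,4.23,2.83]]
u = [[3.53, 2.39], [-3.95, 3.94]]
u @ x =[[-4.46,4.96,8.07],  [18.15,22.43,9.69]]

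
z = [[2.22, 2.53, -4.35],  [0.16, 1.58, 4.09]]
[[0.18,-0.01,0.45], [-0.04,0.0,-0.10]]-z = [[-2.04,-2.54,4.8], [-0.20,-1.58,-4.19]]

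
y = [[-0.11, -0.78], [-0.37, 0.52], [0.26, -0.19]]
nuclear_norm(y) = 1.40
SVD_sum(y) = [[0.15,  -0.72], [-0.12,  0.57], [0.05,  -0.23]] + [[-0.26, -0.06], [-0.25, -0.05], [0.21, 0.04]]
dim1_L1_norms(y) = [0.89, 0.89, 0.45]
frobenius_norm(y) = 1.06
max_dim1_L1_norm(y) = 0.89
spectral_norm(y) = 0.97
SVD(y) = [[0.76, 0.63], [-0.60, 0.59], [0.25, -0.50]] @ diag([0.9737379734940328, 0.42817561697945195]) @ [[0.21,-0.98],[-0.98,-0.21]]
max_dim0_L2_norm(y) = 0.96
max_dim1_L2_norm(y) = 0.79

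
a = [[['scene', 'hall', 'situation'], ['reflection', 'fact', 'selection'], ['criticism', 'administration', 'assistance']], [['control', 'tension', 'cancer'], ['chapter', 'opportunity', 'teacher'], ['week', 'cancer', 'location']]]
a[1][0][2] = 'cancer'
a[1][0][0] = 'control'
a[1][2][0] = 'week'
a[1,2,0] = 'week'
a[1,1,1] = 'opportunity'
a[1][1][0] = 'chapter'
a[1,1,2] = 'teacher'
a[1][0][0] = 'control'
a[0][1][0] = 'reflection'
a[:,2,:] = [['criticism', 'administration', 'assistance'], ['week', 'cancer', 'location']]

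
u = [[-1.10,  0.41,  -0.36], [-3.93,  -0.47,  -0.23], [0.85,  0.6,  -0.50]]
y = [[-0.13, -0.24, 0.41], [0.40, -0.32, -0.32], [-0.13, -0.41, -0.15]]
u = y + [[-0.97, 0.65, -0.77], [-4.33, -0.15, 0.09], [0.98, 1.01, -0.35]]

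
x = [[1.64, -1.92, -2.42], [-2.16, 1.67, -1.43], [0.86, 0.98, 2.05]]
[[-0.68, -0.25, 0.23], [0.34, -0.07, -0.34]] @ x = [[-0.38, 1.11, 2.47], [0.42, -1.1, -1.42]]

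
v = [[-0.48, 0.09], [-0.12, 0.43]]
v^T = [[-0.48, -0.12], [0.09, 0.43]]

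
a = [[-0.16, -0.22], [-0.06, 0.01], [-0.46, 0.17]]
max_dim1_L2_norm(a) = 0.49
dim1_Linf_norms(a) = [0.22, 0.06, 0.46]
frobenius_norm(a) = 0.56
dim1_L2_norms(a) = [0.27, 0.06, 0.49]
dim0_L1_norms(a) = [0.68, 0.4]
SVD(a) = [[-0.20, 0.98], [-0.12, 0.02], [-0.97, -0.21]] @ diag([0.5017029851835959, 0.25786452772312163]) @ [[0.97,-0.24], [-0.24,-0.97]]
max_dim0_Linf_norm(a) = 0.46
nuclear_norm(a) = 0.76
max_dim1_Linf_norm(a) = 0.46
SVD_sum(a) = [[-0.1, 0.02], [-0.06, 0.01], [-0.47, 0.12]] + [[-0.06, -0.24], [-0.0, -0.00], [0.01, 0.05]]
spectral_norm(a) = 0.50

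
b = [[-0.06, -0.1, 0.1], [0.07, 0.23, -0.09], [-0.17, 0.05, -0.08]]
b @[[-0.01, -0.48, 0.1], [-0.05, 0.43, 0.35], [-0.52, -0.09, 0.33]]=[[-0.05, -0.02, -0.01], [0.03, 0.07, 0.06], [0.04, 0.11, -0.03]]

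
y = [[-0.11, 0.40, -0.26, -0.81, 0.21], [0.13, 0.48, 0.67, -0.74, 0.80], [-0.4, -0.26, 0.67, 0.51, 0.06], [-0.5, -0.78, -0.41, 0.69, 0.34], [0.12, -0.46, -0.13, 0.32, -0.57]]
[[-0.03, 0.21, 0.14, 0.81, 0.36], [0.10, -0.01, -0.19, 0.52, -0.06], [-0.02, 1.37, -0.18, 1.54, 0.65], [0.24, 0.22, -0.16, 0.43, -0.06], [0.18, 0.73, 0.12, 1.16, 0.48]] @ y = [[-0.39, -0.74, -0.14, 0.61, 0.24], [-0.20, -0.29, -0.37, 0.17, 0.21], [-0.44, -0.80, 0.09, 0.18, 1.23], [-0.16, -0.06, -0.19, -0.16, 0.40], [-0.50, -0.73, -0.02, 0.33, 0.75]]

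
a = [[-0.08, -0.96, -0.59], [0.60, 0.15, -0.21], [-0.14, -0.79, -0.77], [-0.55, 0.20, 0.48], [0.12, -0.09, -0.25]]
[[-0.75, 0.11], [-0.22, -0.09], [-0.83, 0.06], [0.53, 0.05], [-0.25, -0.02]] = a @ [[-0.17, -0.05], [0.31, -0.19], [0.79, 0.13]]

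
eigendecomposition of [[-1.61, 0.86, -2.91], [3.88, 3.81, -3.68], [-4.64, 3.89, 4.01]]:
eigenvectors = [[-0.82+0.00j, -0.20-0.15j, -0.20+0.15j], [0.15+0.00j, (-0.77+0j), (-0.77-0j)], [(-0.56+0j), (0.04+0.59j), (0.04-0.59j)]]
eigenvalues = [(-3.76+0j), (4.99+3.58j), (4.99-3.58j)]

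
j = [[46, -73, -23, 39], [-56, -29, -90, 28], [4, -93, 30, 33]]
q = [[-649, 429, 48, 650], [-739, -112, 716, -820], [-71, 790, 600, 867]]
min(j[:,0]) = -56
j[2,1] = -93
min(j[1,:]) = -90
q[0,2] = 48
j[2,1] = -93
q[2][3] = 867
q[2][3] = 867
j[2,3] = 33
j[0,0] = 46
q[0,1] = 429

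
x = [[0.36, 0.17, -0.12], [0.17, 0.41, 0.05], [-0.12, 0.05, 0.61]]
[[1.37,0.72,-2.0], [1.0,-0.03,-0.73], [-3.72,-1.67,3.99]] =x@[[0.26,  1.35,  -2.9], [3.09,  -0.33,  -1.31], [-6.30,  -2.44,  6.08]]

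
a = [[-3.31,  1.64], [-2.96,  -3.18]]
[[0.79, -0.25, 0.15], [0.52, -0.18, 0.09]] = a @ [[-0.22, 0.07, -0.04], [0.04, -0.01, 0.01]]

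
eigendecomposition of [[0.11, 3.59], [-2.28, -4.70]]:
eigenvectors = [[0.78+0.00j, 0.78-0.00j], [-0.52+0.34j, (-0.52-0.34j)]]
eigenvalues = [(-2.3+1.55j), (-2.3-1.55j)]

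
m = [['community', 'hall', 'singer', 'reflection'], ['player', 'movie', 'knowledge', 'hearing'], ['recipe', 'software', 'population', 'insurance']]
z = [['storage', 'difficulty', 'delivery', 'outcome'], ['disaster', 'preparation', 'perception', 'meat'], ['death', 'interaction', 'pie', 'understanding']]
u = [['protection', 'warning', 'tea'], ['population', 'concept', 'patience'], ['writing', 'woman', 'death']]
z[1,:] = ['disaster', 'preparation', 'perception', 'meat']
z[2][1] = 'interaction'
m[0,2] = 'singer'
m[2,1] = 'software'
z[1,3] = 'meat'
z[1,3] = 'meat'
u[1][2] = 'patience'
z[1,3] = 'meat'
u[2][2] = 'death'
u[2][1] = 'woman'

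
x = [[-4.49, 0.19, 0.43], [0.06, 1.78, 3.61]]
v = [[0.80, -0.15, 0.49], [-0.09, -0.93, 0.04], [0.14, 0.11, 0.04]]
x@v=[[-3.55, 0.54, -2.18],  [0.39, -1.27, 0.24]]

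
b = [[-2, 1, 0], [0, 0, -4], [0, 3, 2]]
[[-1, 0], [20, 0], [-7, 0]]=b @[[1, 0], [1, 0], [-5, 0]]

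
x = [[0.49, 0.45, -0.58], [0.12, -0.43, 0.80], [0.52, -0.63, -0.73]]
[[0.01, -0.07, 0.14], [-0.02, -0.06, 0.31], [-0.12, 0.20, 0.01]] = x @ [[-0.04, -0.14, 0.6],[0.11, -0.23, 0.09],[0.04, -0.18, 0.34]]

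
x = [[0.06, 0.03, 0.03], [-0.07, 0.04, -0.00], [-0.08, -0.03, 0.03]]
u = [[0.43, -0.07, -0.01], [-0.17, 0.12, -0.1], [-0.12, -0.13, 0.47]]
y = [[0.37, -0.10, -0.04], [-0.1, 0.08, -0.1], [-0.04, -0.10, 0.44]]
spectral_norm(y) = 0.47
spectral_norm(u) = 0.53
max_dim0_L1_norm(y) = 0.58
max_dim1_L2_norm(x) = 0.09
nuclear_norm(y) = 0.89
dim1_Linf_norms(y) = [0.37, 0.1, 0.44]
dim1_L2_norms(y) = [0.39, 0.16, 0.45]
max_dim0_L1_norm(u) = 0.72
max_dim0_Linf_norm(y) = 0.44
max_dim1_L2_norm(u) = 0.5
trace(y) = 0.89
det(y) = 0.00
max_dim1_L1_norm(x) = 0.14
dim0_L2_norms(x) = [0.12, 0.06, 0.04]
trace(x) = 0.13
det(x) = 0.00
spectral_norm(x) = 0.12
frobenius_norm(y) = 0.62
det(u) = 0.01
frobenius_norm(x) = 0.14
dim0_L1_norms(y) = [0.51, 0.28, 0.58]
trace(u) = 1.02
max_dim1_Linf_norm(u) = 0.47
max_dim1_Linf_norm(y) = 0.44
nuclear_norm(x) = 0.22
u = x + y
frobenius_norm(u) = 0.70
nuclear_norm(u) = 1.04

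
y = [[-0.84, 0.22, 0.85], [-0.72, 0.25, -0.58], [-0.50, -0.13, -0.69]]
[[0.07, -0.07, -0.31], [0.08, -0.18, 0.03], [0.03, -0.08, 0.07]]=y @ [[-0.07,0.11,0.15], [0.09,-0.20,0.03], [-0.01,0.08,-0.22]]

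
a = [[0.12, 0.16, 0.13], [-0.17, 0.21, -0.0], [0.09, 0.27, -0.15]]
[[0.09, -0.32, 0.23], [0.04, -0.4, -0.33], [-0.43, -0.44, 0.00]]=a@[[-0.69, 0.09, 1.63], [-0.36, -1.82, -0.23], [1.81, -0.3, 0.54]]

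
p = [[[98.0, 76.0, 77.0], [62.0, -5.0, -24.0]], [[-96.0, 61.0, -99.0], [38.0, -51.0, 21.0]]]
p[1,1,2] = 21.0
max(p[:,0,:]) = 98.0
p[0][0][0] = 98.0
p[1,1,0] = 38.0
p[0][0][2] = 77.0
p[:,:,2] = [[77.0, -24.0], [-99.0, 21.0]]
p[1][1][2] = 21.0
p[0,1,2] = -24.0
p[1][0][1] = 61.0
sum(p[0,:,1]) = 71.0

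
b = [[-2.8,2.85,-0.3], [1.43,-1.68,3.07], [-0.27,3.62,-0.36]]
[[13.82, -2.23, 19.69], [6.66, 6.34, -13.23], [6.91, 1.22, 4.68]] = b @ [[-3.27, 1.22, -6.18], [2.15, 0.61, 0.73], [4.87, 1.83, -1.03]]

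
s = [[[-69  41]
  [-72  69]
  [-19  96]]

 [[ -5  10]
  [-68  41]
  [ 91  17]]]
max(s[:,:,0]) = 91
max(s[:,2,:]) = 96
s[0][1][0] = -72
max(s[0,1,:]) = 69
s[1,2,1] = 17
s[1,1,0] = -68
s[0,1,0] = -72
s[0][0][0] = -69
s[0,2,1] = 96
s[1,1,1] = 41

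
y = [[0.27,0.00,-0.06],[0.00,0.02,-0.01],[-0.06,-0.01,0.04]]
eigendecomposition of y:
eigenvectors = [[-0.97, -0.19, 0.14], [-0.01, 0.61, 0.79], [0.24, -0.77, 0.59]]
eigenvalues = [0.28, 0.03, 0.01]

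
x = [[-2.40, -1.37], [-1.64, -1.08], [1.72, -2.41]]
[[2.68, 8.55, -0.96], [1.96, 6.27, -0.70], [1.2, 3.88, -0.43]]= x @ [[-0.59, -1.88, 0.21], [-0.92, -2.95, 0.33]]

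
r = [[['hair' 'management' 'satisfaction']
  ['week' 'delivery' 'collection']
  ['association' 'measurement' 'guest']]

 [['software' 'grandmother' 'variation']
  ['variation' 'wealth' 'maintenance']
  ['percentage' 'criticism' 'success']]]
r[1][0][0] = 'software'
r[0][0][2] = 'satisfaction'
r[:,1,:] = [['week', 'delivery', 'collection'], ['variation', 'wealth', 'maintenance']]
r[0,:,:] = [['hair', 'management', 'satisfaction'], ['week', 'delivery', 'collection'], ['association', 'measurement', 'guest']]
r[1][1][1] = 'wealth'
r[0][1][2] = 'collection'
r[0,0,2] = 'satisfaction'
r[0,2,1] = 'measurement'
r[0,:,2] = ['satisfaction', 'collection', 'guest']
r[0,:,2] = ['satisfaction', 'collection', 'guest']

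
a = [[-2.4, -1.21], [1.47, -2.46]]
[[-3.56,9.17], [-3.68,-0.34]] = a@[[0.56,-2.99], [1.83,-1.65]]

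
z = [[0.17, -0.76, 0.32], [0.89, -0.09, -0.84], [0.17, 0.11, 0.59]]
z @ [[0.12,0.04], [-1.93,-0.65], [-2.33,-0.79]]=[[0.74, 0.25], [2.24, 0.76], [-1.57, -0.53]]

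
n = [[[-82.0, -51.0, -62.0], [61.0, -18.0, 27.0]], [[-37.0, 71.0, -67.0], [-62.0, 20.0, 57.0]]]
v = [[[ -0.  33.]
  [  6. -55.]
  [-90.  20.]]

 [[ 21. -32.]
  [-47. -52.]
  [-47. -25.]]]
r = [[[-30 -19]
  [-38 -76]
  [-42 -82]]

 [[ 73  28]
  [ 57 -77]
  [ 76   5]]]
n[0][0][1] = -51.0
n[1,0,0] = -37.0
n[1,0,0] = -37.0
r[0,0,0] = -30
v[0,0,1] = 33.0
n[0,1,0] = 61.0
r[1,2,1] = 5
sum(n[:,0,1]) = 20.0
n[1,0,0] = -37.0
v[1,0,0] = 21.0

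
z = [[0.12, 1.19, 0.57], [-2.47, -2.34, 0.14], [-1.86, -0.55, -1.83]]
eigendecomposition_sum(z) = [[(0.09+1.22j), (0.51+0.47j), (0.43+0.11j)], [(-1.33-0.81j), -0.87+0.18j, -0.43+0.36j], [-0.82-0.72j, (-0.62+0.02j), -0.34+0.20j]] + [[0.09-1.22j,(0.51-0.47j),0.43-0.11j], [(-1.33+0.81j),-0.87-0.18j,-0.43-0.36j], [-0.82+0.72j,(-0.62-0.02j),-0.34-0.20j]] + [[-0.05-0.00j, (0.17+0j), (-0.28+0j)], [(0.19+0j), (-0.61-0j), 1.01-0.00j], [-0.22-0.00j, 0.69+0.00j, (-1.14+0j)]]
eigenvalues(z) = [(-1.12+1.6j), (-1.12-1.6j), (-1.81+0j)]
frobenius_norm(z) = 4.52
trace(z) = -4.05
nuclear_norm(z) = 6.79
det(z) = -6.87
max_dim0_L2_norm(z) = 3.09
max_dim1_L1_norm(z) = 4.95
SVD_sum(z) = [[0.72,0.59,0.24], [-2.44,-1.98,-0.82], [-1.65,-1.34,-0.55]] + [[-0.01, 0.03, -0.06], [0.1, -0.48, 0.87], [-0.15, 0.73, -1.32]] + [[-0.59, 0.57, 0.38], [-0.13, 0.13, 0.09], [-0.06, 0.06, 0.04]]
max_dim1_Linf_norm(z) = 2.47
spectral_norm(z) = 4.04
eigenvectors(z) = [[(-0.31-0.44j), (-0.31+0.44j), 0.18+0.00j], [(0.69+0j), (0.69-0j), -0.65+0.00j], [(0.48+0.08j), 0.48-0.08j, 0.74+0.00j]]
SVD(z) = [[-0.24, 0.04, 0.97], [0.8, -0.55, 0.22], [0.54, 0.83, 0.10]] @ diag([4.035161365429126, 1.816978802600485, 0.9373157343439111]) @ [[-0.75, -0.61, -0.25], [-0.1, 0.48, -0.87], [-0.65, 0.63, 0.42]]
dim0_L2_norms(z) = [3.09, 2.68, 1.92]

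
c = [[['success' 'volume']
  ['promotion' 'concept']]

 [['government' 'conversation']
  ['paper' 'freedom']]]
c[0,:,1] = ['volume', 'concept']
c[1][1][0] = 'paper'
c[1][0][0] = 'government'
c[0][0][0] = 'success'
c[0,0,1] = 'volume'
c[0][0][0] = 'success'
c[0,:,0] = ['success', 'promotion']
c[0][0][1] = 'volume'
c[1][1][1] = 'freedom'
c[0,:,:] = [['success', 'volume'], ['promotion', 'concept']]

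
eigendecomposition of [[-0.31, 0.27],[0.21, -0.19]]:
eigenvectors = [[-0.82, -0.66], [0.57, -0.75]]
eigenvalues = [-0.5, -0.0]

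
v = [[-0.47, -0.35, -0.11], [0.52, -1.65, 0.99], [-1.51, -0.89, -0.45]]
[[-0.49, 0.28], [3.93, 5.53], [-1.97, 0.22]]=v@[[1.57, 2.59], [-1.11, -3.68], [1.30, -1.91]]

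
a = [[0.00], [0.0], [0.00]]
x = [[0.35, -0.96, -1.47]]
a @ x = [[0.00, 0.00, 0.00], [0.00, 0.00, 0.0], [0.00, 0.0, 0.0]]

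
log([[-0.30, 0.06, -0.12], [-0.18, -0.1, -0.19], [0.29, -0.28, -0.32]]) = [[(-27.92-1.03j),(18.48+1.25j),(-1.88+1.19j)], [-35.94-1.70j,(23.43+2.05j),-2.28+1.95j], [14.30-1.84j,-9.51+2.23j,-0.12+2.12j]]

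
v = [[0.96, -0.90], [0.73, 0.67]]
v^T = [[0.96, 0.73], [-0.9, 0.67]]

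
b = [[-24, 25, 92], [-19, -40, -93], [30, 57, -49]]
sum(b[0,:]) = 93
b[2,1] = 57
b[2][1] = 57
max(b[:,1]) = 57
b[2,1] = 57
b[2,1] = 57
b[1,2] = -93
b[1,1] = -40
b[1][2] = -93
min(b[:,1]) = -40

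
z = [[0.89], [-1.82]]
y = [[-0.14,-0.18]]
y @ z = [[0.20]]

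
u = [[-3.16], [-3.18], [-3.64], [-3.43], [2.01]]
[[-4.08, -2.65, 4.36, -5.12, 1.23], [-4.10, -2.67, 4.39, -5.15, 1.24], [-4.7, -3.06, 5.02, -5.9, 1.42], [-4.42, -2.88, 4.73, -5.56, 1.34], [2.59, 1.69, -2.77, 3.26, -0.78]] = u @ [[1.29, 0.84, -1.38, 1.62, -0.39]]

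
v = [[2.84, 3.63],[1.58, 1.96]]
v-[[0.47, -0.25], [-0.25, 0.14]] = [[2.37, 3.88], [1.83, 1.82]]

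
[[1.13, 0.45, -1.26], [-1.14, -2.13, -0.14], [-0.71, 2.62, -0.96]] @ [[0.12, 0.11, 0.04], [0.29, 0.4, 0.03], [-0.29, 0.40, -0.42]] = [[0.63,-0.20,0.59], [-0.71,-1.03,-0.05], [0.95,0.59,0.45]]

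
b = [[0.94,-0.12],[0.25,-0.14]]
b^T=[[0.94, 0.25], [-0.12, -0.14]]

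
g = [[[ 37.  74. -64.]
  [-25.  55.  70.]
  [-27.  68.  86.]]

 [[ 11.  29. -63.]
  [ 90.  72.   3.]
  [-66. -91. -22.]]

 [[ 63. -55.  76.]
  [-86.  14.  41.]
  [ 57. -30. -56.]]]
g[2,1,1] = 14.0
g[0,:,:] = [[37.0, 74.0, -64.0], [-25.0, 55.0, 70.0], [-27.0, 68.0, 86.0]]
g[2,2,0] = 57.0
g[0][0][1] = 74.0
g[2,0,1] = -55.0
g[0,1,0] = -25.0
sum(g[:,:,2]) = 71.0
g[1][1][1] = 72.0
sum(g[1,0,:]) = -23.0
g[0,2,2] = 86.0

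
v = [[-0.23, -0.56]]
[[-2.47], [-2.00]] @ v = [[0.57, 1.38], [0.46, 1.12]]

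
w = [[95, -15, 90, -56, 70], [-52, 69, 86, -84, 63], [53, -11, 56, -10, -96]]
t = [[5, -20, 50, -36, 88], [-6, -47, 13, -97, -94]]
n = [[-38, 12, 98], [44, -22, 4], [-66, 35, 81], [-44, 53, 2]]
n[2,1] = 35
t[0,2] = 50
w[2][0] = 53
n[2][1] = 35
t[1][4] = -94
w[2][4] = -96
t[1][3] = -97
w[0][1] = -15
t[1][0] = -6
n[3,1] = 53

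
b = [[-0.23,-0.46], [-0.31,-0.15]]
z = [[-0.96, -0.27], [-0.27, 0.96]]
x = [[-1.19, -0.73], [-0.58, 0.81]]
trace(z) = 0.00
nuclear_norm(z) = 1.99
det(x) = -1.39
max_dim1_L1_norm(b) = 0.69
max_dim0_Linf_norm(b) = 0.46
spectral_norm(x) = 1.40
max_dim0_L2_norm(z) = 1.0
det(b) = -0.11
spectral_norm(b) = 0.59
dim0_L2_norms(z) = [1.0, 1.0]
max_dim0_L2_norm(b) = 0.48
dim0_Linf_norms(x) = [1.19, 0.81]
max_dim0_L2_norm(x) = 1.32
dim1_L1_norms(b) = [0.69, 0.46]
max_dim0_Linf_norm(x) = 1.19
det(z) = -0.99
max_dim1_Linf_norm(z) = 0.96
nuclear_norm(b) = 0.77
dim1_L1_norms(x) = [1.92, 1.39]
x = b + z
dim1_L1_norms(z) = [1.23, 1.23]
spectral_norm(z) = 1.00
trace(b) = -0.38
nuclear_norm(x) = 2.39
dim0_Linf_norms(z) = [0.96, 0.96]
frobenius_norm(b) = 0.62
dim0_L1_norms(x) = [1.77, 1.54]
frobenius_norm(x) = 1.72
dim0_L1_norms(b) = [0.54, 0.61]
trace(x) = -0.38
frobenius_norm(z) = 1.41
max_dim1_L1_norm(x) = 1.92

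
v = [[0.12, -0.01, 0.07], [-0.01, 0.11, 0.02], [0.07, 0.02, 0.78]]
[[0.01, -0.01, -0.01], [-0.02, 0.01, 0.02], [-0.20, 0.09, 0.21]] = v@ [[0.26, -0.12, -0.28], [-0.12, 0.05, 0.12], [-0.28, 0.12, 0.29]]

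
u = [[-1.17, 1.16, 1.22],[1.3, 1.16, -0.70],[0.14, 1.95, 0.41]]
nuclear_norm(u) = 4.82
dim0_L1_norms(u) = [2.61, 4.27, 2.33]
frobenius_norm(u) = 3.42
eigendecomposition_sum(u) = [[-1.84, -0.24, 1.37],[0.79, 0.1, -0.59],[-0.85, -0.11, 0.63]] + [[0.67, 1.39, -0.15],[0.51, 1.06, -0.11],[0.98, 2.05, -0.21]] + [[0.01, 0.01, -0.01], [-0.00, -0.00, 0.0], [0.01, 0.01, -0.01]]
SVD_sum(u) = [[-0.13,1.49,0.5],[-0.06,0.72,0.24],[-0.16,1.85,0.62]] + [[-1.04, -0.33, 0.72],  [1.36, 0.44, -0.94],  [0.31, 0.1, -0.21]] + [[0.00, -0.00, 0.0],[0.0, -0.00, 0.0],[-0.0, 0.0, -0.00]]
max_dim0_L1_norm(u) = 4.27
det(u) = 0.01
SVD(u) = [[-0.6, 0.6, -0.53], [-0.29, -0.78, -0.55], [-0.74, -0.18, 0.64]] @ diag([2.6319291366443065, 2.1889829874434126, 0.0015812545884364598]) @ [[0.08, -0.94, -0.32],[-0.80, -0.26, 0.55],[-0.6, 0.21, -0.77]]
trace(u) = 0.40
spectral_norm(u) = 2.63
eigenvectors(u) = [[0.85,-0.52,0.6], [-0.36,-0.39,-0.21], [0.39,-0.76,0.77]]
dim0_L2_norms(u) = [1.75, 2.55, 1.47]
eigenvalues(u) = [-1.11, 1.51, -0.01]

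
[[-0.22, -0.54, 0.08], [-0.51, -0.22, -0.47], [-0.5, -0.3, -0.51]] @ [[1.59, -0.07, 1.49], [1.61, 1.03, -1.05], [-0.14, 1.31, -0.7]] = [[-1.23,-0.44,0.18],[-1.10,-0.81,-0.2],[-1.21,-0.94,-0.07]]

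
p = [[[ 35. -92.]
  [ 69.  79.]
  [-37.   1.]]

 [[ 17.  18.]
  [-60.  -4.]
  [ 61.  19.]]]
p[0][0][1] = -92.0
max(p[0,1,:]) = 79.0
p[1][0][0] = 17.0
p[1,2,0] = 61.0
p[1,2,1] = 19.0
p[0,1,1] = 79.0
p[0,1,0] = 69.0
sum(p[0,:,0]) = 67.0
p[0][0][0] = 35.0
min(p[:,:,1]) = -92.0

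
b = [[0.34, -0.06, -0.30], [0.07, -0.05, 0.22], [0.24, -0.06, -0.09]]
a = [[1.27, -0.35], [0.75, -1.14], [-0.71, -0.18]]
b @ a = [[0.6, 0.00], [-0.1, -0.01], [0.32, 0.0]]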